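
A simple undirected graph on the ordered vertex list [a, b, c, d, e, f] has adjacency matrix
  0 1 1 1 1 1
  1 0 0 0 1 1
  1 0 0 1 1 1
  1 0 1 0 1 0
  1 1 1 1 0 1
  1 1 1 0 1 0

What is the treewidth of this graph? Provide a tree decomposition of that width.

Treewidth 3.
One such decomposition:
Bags: B1 = {a, c, e, f}  B2 = {a, b, e, f}  B3 = {a, c, d, e}
Tree: B1–B2, B1–B3

The largest bag has 4 vertices, giving width 3; this decomposition certifies tw(G) ≤ 3. On the other hand G contains the 4-clique {a, c, d, e}. A clique must lie in a single bag of any decomposition, so no decomposition can have width below 3. The upper and lower bounds meet at 3, so that is the treewidth.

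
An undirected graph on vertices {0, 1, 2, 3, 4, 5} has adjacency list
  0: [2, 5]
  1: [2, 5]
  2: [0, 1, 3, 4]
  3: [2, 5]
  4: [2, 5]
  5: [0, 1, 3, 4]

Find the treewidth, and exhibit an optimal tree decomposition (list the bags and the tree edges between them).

The largest bag has 3 vertices, giving width 2; this decomposition certifies tw(G) ≤ 2. The edges 5–0–2–1–5 form a cycle, so G is not a tree and its treewidth is at least 2. Combining the bounds, tw(G) = 2.

Treewidth 2.
One such decomposition:
Bags: B1 = {0, 2, 5}  B2 = {1, 2, 5}  B3 = {2, 4, 5}  B4 = {2, 3, 5}
Tree: B1–B2, B2–B3, B3–B4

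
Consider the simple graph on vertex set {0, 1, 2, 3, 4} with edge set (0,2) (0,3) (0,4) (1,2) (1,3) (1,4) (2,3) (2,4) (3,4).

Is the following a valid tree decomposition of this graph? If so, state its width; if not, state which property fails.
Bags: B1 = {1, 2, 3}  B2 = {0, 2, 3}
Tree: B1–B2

No — vertex 4 appears in no bag.

A tree decomposition must satisfy three properties: every vertex lies in some bag; for every edge, both endpoints lie together in some bag; and for every vertex, the bags containing it form a connected subtree. Here vertex 4 appears in no bag, so the decomposition is invalid.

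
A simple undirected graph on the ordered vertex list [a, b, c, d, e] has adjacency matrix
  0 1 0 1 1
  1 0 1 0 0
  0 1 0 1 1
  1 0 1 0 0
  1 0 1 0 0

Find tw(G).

A width-2 tree decomposition is:
Bags: B1 = {a, c, d}  B2 = {a, b, c}  B3 = {a, c, e}
Tree: B1–B2, B2–B3
Each bag holds 3 vertices, so the decomposition has width 2, which upper-bounds the treewidth. Since d–a–b–c–d is a cycle in G, G is not acyclic. Forests are exactly the graphs of treewidth ≤ 1, so tw(G) ≥ 2. Hence tw(G) = 2 exactly.

2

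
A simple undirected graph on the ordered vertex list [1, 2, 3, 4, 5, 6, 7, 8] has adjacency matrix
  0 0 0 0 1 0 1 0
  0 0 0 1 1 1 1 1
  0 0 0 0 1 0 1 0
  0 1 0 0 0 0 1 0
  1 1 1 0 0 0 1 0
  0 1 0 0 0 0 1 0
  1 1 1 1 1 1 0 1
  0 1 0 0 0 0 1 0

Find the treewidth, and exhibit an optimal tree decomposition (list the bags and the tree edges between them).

Treewidth 2.
One such decomposition:
Bags: B1 = {2, 7, 8}  B2 = {2, 5, 7}  B3 = {1, 5, 7}  B4 = {2, 6, 7}  B5 = {2, 4, 7}  B6 = {3, 5, 7}
Tree: B1–B2, B2–B3, B1–B4, B4–B5, B3–B6

The largest bag has 3 vertices, giving width 2; this decomposition certifies tw(G) ≤ 2. Conversely, {1, 5, 7} is a clique of size 3, and the vertices of any clique must share a bag in every tree decomposition; so some bag has ≥ 3 vertices and tw(G) ≥ 2. Therefore the treewidth is 2.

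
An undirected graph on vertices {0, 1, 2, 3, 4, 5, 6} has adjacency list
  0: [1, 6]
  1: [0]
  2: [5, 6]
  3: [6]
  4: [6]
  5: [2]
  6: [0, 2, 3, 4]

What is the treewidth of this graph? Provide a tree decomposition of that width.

Treewidth 1.
Bags: B1 = {2, 6}  B2 = {0, 6}  B3 = {0, 1}  B4 = {3, 6}  B5 = {2, 5}  B6 = {4, 6}
Tree: B1–B2, B2–B3, B2–B4, B1–B5, B4–B6

Every bag has size at most 2, so the width is 2 − 1 = 1 and tw(G) ≤ 1. Since G has at least one edge (e.g. 2–6), it is not an edgeless graph, so tw(G) ≥ 1. Therefore the treewidth is 1.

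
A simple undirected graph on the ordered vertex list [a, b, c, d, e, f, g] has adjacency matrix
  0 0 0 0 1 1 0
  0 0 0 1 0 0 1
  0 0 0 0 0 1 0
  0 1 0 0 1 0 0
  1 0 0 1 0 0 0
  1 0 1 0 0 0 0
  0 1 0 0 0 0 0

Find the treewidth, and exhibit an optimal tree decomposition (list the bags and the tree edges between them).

Treewidth 1.
Bags: B1 = {c, f}  B2 = {a, f}  B3 = {a, e}  B4 = {d, e}  B5 = {b, d}  B6 = {b, g}
Tree: B1–B2, B2–B3, B3–B4, B4–B5, B5–B6

The largest bag has 2 vertices, giving width 1; this decomposition certifies tw(G) ≤ 1. G has an edge, so its treewidth is at least 1. Combining the bounds, tw(G) = 1.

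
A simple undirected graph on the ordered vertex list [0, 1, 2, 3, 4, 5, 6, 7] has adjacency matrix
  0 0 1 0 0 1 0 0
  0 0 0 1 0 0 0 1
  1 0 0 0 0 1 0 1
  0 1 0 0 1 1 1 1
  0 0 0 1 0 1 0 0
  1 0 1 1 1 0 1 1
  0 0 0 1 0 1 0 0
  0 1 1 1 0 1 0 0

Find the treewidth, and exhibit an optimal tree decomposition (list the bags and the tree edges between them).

The largest bag has 3 vertices, giving width 2; this decomposition certifies tw(G) ≤ 2. Conversely, {1, 3, 7} is a clique of size 3, and the vertices of any clique must share a bag in every tree decomposition; so some bag has ≥ 3 vertices and tw(G) ≥ 2. Combining the bounds, tw(G) = 2.

Treewidth 2.
Bags: B1 = {0, 2, 5}  B2 = {2, 5, 7}  B3 = {3, 5, 7}  B4 = {3, 4, 5}  B5 = {3, 5, 6}  B6 = {1, 3, 7}
Tree: B1–B2, B2–B3, B3–B4, B4–B5, B3–B6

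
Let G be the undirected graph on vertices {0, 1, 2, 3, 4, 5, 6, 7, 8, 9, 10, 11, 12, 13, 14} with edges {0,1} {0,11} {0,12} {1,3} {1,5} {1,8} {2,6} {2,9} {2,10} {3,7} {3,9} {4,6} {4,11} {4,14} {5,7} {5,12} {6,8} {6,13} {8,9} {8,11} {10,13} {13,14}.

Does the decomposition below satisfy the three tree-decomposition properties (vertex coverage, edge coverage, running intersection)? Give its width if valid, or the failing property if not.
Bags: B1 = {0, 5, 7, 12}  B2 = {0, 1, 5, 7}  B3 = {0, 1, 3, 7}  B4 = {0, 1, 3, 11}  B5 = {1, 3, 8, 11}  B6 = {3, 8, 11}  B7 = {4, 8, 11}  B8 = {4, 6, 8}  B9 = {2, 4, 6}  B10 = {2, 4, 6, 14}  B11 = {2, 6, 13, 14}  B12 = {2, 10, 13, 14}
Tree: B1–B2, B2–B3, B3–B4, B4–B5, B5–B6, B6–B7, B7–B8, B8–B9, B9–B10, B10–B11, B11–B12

A tree decomposition must satisfy three properties: every vertex lies in some bag; for every edge, both endpoints lie together in some bag; and for every vertex, the bags containing it form a connected subtree. Here vertex 9 appears in no bag, so the decomposition is invalid.

No — vertex 9 appears in no bag.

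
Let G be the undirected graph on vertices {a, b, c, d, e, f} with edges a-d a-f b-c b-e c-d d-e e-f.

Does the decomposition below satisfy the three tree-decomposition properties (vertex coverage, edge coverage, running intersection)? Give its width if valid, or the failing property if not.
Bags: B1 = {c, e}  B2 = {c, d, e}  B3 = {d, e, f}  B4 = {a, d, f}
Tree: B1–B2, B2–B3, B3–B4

A tree decomposition must satisfy three properties: every vertex lies in some bag; for every edge, both endpoints lie together in some bag; and for every vertex, the bags containing it form a connected subtree. Here vertex b appears in no bag, so the decomposition is invalid.

No — vertex b appears in no bag.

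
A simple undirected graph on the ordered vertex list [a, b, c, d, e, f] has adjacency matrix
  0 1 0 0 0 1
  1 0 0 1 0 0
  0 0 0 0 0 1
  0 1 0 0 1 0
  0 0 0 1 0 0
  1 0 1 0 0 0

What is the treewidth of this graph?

1

A width-1 tree decomposition is:
Bags: B1 = {c, f}  B2 = {a, f}  B3 = {a, b}  B4 = {b, d}  B5 = {d, e}
Tree: B1–B2, B2–B3, B3–B4, B4–B5
Each bag holds 2 vertices, so the decomposition has width 1, which upper-bounds the treewidth. G has an edge, so its treewidth is at least 1. Combining the bounds, tw(G) = 1.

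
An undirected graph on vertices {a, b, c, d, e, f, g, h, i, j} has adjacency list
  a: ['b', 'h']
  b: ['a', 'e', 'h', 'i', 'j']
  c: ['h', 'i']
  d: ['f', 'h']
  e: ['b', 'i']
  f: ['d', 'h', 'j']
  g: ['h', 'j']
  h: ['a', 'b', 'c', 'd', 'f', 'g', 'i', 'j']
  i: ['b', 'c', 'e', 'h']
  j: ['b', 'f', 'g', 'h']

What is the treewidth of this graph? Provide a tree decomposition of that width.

Treewidth 2.
One such decomposition:
Bags: B1 = {b, e, i}  B2 = {b, h, i}  B3 = {b, h, j}  B4 = {g, h, j}  B5 = {f, h, j}  B6 = {d, f, h}  B7 = {a, b, h}  B8 = {c, h, i}
Tree: B1–B2, B2–B3, B3–B4, B4–B5, B5–B6, B3–B7, B2–B8

Each bag holds 3 vertices, so the decomposition has width 2, which upper-bounds the treewidth. On the other hand G contains the 3-clique {b, e, i}. A clique must lie in a single bag of any decomposition, so no decomposition can have width below 2. Hence tw(G) = 2 exactly.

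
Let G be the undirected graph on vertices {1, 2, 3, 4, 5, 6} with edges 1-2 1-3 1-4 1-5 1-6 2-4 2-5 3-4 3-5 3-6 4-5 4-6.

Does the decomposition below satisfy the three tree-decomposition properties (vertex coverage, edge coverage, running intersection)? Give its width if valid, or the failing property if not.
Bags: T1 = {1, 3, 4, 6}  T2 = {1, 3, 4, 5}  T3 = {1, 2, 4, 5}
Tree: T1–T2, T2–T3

Yes; width 3.

Checking the three conditions: (i) the bags cover all of {1, 2, 3, 4, 5, 6}; (ii) for each edge, some bag contains both endpoints; (iii) the bags containing any fixed vertex form a subtree. All hold, so the decomposition is valid with width 4 − 1 = 3.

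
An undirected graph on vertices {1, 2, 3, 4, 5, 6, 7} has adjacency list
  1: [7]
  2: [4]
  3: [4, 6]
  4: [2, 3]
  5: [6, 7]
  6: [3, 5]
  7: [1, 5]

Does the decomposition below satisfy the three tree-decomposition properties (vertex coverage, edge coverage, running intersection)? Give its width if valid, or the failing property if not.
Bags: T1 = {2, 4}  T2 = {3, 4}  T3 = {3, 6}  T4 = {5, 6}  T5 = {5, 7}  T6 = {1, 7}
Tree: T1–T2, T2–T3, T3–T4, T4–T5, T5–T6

Every vertex of G appears in some bag (union = {1, 2, 3, 4, 5, 6, 7}); every edge is covered by a bag; and for each vertex v the set of bags containing v is connected in the bag tree. The decomposition is therefore valid. The largest bag has 2 vertices, so the width is 1.

Yes; width 1.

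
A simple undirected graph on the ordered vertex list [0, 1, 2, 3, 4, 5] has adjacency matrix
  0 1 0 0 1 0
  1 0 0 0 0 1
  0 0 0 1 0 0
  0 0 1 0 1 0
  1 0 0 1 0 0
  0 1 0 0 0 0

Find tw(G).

1

A width-1 tree decomposition is:
Bags: B1 = {2, 3}  B2 = {3, 4}  B3 = {0, 4}  B4 = {0, 1}  B5 = {1, 5}
Tree: B1–B2, B2–B3, B3–B4, B4–B5
Each bag holds 2 vertices, so the decomposition has width 1, which upper-bounds the treewidth. Any graph with an edge has treewidth ≥ 1, and G has the edge 2–3. The upper and lower bounds meet at 1, so that is the treewidth.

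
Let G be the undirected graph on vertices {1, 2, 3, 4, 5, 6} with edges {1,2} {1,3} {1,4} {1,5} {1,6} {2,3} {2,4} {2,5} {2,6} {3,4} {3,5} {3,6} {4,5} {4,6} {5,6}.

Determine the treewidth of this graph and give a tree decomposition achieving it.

Treewidth 5.
One optimal decomposition is:
Bags: B1 = {1, 2, 3, 4, 5, 6}
Tree: (single bag)

A single bag containing all 6 vertices is trivially a valid decomposition of width 5. On the other hand G contains the 6-clique {1, 2, 3, 4, 5, 6}. A clique must lie in a single bag of any decomposition, so no decomposition can have width below 5. Therefore the treewidth is 5.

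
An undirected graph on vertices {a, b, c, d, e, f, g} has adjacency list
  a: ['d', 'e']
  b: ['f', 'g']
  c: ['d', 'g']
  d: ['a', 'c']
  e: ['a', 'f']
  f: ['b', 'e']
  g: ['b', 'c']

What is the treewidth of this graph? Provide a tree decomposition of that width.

Treewidth 2.
One optimal decomposition is:
Bags: B1 = {b, e, f}  B2 = {b, e, g}  B3 = {c, e, g}  B4 = {c, d, e}  B5 = {a, d, e}
Tree: B1–B2, B2–B3, B3–B4, B4–B5

The largest bag has 3 vertices, giving width 2; this decomposition certifies tw(G) ≤ 2. For the lower bound, G contains the cycle e–f–b–g–c–d–a–e, so G is not a forest; only forests have treewidth ≤ 1, hence tw(G) ≥ 2. Therefore the treewidth is 2.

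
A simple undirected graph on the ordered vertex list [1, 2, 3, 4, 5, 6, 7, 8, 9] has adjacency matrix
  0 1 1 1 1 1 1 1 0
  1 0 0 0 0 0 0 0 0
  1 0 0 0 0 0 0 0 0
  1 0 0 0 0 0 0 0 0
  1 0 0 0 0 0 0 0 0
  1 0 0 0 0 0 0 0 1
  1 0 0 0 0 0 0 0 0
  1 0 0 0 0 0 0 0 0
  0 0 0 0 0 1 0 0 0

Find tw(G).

1

A width-1 tree decomposition is:
Bags: B1 = {1, 8}  B2 = {1, 5}  B3 = {1, 3}  B4 = {1, 7}  B5 = {1, 6}  B6 = {1, 2}  B7 = {6, 9}  B8 = {1, 4}
Tree: B1–B2, B2–B3, B3–B4, B1–B5, B1–B6, B5–B7, B6–B8
Every bag has size at most 2, so the width is 2 − 1 = 1 and tw(G) ≤ 1. Since G has at least one edge (e.g. 8–1), it is not an edgeless graph, so tw(G) ≥ 1. Therefore the treewidth is 1.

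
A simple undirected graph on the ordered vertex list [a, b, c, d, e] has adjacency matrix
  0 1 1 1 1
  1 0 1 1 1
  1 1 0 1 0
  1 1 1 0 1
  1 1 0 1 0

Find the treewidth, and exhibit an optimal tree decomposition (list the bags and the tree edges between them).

Treewidth 3.
One optimal decomposition is:
Bags: B1 = {a, b, d, e}  B2 = {a, b, c, d}
Tree: B1–B2

Each bag holds 4 vertices, so the decomposition has width 3, which upper-bounds the treewidth. Conversely, {a, b, d, e} is a clique of size 4, and the vertices of any clique must share a bag in every tree decomposition; so some bag has ≥ 4 vertices and tw(G) ≥ 3. Therefore the treewidth is 3.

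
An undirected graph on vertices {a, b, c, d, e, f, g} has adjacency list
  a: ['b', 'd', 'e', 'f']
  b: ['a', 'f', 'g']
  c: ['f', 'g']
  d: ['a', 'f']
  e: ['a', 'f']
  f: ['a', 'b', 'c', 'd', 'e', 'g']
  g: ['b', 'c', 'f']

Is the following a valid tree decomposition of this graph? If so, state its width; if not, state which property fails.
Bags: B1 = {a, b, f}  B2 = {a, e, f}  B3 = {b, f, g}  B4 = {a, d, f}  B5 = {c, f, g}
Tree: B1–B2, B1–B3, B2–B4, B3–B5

Yes; width 2.

Vertex coverage: the bags together contain {a, b, c, d, e, f, g}, the full vertex set. Edge coverage: each edge of G has both endpoints in at least one bag. Running intersection: for every vertex, the bags containing it form a connected subtree. All three properties hold, so this is a valid tree decomposition of width max|bag| − 1 = 2, and hence tw(G) ≤ 2.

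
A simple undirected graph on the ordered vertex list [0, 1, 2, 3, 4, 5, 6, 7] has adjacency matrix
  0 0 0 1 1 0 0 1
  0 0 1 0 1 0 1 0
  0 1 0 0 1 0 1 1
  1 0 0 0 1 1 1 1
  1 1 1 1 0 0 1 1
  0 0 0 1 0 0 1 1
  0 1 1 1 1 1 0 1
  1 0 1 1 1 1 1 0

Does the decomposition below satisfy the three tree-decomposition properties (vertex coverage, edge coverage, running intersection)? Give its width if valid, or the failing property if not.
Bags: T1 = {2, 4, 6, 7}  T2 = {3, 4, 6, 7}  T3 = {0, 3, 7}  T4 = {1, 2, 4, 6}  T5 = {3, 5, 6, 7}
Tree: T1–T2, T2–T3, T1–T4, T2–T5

A tree decomposition must satisfy three properties: every vertex lies in some bag; for every edge, both endpoints lie together in some bag; and for every vertex, the bags containing it form a connected subtree. Here edge (4,0) lies in no bag, so the decomposition is invalid.

No — edge (4,0) lies in no bag.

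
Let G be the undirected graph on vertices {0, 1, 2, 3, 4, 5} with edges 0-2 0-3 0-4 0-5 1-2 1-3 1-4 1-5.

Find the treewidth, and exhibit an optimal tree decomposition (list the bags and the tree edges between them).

Treewidth 2.
One such decomposition:
Bags: B1 = {0, 1, 5}  B2 = {0, 1, 3}  B3 = {0, 1, 4}  B4 = {0, 1, 2}
Tree: B1–B2, B2–B3, B3–B4

Every bag has size at most 3, so the width is 3 − 1 = 2 and tw(G) ≤ 2. For the lower bound, G contains the cycle 5–0–3–1–5, so G is not a forest; only forests have treewidth ≤ 1, hence tw(G) ≥ 2. The upper and lower bounds meet at 2, so that is the treewidth.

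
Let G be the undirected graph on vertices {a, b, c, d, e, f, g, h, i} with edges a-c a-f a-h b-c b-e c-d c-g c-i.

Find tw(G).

A width-1 tree decomposition is:
Bags: B1 = {b, c}  B2 = {a, c}  B3 = {a, f}  B4 = {c, g}  B5 = {a, h}  B6 = {b, e}  B7 = {c, i}  B8 = {c, d}
Tree: B1–B2, B2–B3, B2–B4, B3–B5, B1–B6, B1–B7, B1–B8
Every bag has size at most 2, so the width is 2 − 1 = 1 and tw(G) ≤ 1. Since G has at least one edge (e.g. b–c), it is not an edgeless graph, so tw(G) ≥ 1. Combining the bounds, tw(G) = 1.

1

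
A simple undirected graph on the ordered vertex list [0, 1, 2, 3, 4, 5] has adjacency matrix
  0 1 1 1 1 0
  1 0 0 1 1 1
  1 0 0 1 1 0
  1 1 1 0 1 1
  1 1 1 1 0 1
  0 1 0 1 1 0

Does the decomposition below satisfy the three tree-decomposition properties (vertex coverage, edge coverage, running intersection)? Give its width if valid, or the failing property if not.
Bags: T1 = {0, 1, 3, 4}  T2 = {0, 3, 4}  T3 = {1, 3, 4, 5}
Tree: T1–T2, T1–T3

No — vertex 2 appears in no bag.

A tree decomposition must satisfy three properties: every vertex lies in some bag; for every edge, both endpoints lie together in some bag; and for every vertex, the bags containing it form a connected subtree. Here vertex 2 appears in no bag, so the decomposition is invalid.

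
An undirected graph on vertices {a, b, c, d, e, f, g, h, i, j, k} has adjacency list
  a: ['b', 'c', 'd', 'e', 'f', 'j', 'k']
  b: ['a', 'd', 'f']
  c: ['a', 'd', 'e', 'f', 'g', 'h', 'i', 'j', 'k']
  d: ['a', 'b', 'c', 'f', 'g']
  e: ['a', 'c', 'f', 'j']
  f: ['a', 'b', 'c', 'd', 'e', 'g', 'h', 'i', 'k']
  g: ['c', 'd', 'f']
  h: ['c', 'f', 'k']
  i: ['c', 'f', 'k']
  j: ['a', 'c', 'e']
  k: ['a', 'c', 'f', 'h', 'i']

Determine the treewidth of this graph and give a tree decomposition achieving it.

Treewidth 3.
One such decomposition:
Bags: B1 = {a, c, f, k}  B2 = {a, c, d, f}  B3 = {a, c, e, f}  B4 = {a, c, e, j}  B5 = {c, f, i, k}  B6 = {c, f, h, k}  B7 = {c, d, f, g}  B8 = {a, b, d, f}
Tree: B1–B2, B1–B3, B3–B4, B1–B5, B1–B6, B2–B7, B2–B8

Every bag has size at most 4, so the width is 4 − 1 = 3 and tw(G) ≤ 3. On the other hand G contains the 4-clique {a, c, e, j}. A clique must lie in a single bag of any decomposition, so no decomposition can have width below 3. The upper and lower bounds meet at 3, so that is the treewidth.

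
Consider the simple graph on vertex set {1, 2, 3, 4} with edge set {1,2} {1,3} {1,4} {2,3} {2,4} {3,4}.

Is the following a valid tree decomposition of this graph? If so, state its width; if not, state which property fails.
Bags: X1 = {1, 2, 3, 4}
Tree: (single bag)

Yes; width 3.

Every vertex of G appears in some bag (union = {1, 2, 3, 4}); every edge is covered by a bag; and for each vertex v the set of bags containing v is connected in the bag tree. The decomposition is therefore valid. The largest bag has 4 vertices, so the width is 3.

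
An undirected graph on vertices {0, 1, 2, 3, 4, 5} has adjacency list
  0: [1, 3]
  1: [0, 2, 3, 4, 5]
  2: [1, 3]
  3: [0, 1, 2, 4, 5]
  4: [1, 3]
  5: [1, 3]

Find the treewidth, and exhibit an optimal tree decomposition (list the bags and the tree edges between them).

Treewidth 2.
Bags: B1 = {1, 3, 4}  B2 = {0, 1, 3}  B3 = {1, 2, 3}  B4 = {1, 3, 5}
Tree: B1–B2, B2–B3, B3–B4

Every bag has size at most 3, so the width is 3 − 1 = 2 and tw(G) ≤ 2. On the other hand G contains the 3-clique {0, 1, 3}. A clique must lie in a single bag of any decomposition, so no decomposition can have width below 2. The upper and lower bounds meet at 2, so that is the treewidth.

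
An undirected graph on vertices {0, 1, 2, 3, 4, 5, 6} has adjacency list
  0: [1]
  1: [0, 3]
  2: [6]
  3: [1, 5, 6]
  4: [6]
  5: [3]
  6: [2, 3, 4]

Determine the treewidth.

A width-1 tree decomposition is:
Bags: B1 = {3, 6}  B2 = {3, 5}  B3 = {2, 6}  B4 = {1, 3}  B5 = {4, 6}  B6 = {0, 1}
Tree: B1–B2, B1–B3, B1–B4, B3–B5, B4–B6
Each bag holds 2 vertices, so the decomposition has width 1, which upper-bounds the treewidth. Since G has at least one edge (e.g. 3–6), it is not an edgeless graph, so tw(G) ≥ 1. Combining the bounds, tw(G) = 1.

1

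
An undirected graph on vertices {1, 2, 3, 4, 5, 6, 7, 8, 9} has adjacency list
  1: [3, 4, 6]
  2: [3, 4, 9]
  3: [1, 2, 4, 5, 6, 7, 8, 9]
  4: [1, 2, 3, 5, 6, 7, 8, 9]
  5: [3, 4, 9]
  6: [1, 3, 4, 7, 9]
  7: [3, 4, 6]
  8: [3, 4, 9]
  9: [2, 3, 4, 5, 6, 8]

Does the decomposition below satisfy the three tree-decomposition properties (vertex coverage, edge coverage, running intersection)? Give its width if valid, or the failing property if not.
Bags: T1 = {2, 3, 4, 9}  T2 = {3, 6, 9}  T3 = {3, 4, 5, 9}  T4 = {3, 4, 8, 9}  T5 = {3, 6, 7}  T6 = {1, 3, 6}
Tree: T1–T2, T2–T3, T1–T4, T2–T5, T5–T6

No — edge (4,6) lies in no bag.

A tree decomposition must satisfy three properties: every vertex lies in some bag; for every edge, both endpoints lie together in some bag; and for every vertex, the bags containing it form a connected subtree. Here edge (4,6) lies in no bag, so the decomposition is invalid.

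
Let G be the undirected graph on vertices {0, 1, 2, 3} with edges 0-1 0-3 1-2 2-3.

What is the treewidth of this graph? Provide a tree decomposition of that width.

Each bag holds 3 vertices, so the decomposition has width 2, which upper-bounds the treewidth. Since 0–3–2–1–0 is a cycle in G, G is not acyclic. Forests are exactly the graphs of treewidth ≤ 1, so tw(G) ≥ 2. The upper and lower bounds meet at 2, so that is the treewidth.

Treewidth 2.
Bags: B1 = {0, 2, 3}  B2 = {0, 1, 2}
Tree: B1–B2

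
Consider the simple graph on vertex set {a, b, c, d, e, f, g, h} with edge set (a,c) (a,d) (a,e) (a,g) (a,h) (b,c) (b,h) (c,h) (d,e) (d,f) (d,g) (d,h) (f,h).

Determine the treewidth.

A width-2 tree decomposition is:
Bags: B1 = {a, d, h}  B2 = {a, d, g}  B3 = {a, c, h}  B4 = {d, f, h}  B5 = {a, d, e}  B6 = {b, c, h}
Tree: B1–B2, B1–B3, B1–B4, B2–B5, B3–B6
Every bag has size at most 3, so the width is 3 − 1 = 2 and tw(G) ≤ 2. For the lower bound, the 3 vertices {a, d, g} are pairwise adjacent, and any tree decomposition puts a clique entirely inside one bag — forcing width ≥ 2. Hence tw(G) = 2 exactly.

2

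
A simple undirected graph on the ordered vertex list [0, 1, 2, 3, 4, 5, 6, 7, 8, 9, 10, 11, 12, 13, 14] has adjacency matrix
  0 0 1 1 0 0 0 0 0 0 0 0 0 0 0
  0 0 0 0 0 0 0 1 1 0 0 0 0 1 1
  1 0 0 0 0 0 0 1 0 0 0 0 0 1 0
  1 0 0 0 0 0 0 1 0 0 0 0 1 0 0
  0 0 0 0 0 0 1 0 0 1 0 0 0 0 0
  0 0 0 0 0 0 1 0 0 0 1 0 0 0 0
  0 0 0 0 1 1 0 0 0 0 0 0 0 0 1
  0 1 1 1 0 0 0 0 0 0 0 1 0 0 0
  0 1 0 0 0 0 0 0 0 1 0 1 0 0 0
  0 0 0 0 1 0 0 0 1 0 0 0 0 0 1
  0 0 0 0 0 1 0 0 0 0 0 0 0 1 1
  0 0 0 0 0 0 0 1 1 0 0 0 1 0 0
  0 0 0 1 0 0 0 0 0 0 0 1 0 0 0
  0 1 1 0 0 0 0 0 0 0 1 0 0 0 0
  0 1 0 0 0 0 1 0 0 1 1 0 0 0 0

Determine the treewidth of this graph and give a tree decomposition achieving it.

The largest bag has 4 vertices, giving width 3; this decomposition certifies tw(G) ≤ 3. For the lower bound: the 4 vertex sets {0,3,12}, {11}, {7}, {1,2,8,13} are disjoint, each induces a connected subgraph, and every pair is joined by at least one edge of G. Contracting each set to a single vertex therefore yields K_{4} as a minor, and since treewidth is minor-monotone, tw(G) ≥ tw(K_{4}) = 3. Combining the bounds, tw(G) = 3.

Treewidth 3.
One such decomposition:
Bags: B1 = {0, 3, 11, 12}  B2 = {0, 3, 7, 11}  B3 = {0, 2, 7, 11}  B4 = {2, 7, 8, 11}  B5 = {1, 2, 7, 8}  B6 = {1, 2, 8, 13}  B7 = {1, 8, 9, 13}  B8 = {1, 9, 13, 14}  B9 = {9, 10, 13, 14}  B10 = {4, 9, 10, 14}  B11 = {4, 6, 10, 14}  B12 = {4, 5, 6, 10}
Tree: B1–B2, B2–B3, B3–B4, B4–B5, B5–B6, B6–B7, B7–B8, B8–B9, B9–B10, B10–B11, B11–B12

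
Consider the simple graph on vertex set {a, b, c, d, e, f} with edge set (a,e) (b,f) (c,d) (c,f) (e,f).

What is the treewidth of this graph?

1

A width-1 tree decomposition is:
Bags: B1 = {c, f}  B2 = {c, d}  B3 = {e, f}  B4 = {a, e}  B5 = {b, f}
Tree: B1–B2, B1–B3, B3–B4, B1–B5
The largest bag has 2 vertices, giving width 1; this decomposition certifies tw(G) ≤ 1. G has an edge, so its treewidth is at least 1. Therefore the treewidth is 1.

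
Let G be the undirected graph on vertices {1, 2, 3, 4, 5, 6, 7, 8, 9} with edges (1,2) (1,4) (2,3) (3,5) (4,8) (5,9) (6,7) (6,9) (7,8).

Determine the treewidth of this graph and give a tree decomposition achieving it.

The largest bag has 3 vertices, giving width 2; this decomposition certifies tw(G) ≤ 2. Since 1–4–8–7–6–9–5–3–2–1 is a cycle in G, G is not acyclic. Forests are exactly the graphs of treewidth ≤ 1, so tw(G) ≥ 2. Combining the bounds, tw(G) = 2.

Treewidth 2.
One such decomposition:
Bags: B1 = {1, 4, 8}  B2 = {1, 7, 8}  B3 = {1, 6, 7}  B4 = {1, 6, 9}  B5 = {1, 5, 9}  B6 = {1, 3, 5}  B7 = {1, 2, 3}
Tree: B1–B2, B2–B3, B3–B4, B4–B5, B5–B6, B6–B7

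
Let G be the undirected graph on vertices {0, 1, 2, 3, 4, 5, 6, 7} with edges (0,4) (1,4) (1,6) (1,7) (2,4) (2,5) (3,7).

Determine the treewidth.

1

A width-1 tree decomposition is:
Bags: B1 = {1, 7}  B2 = {1, 4}  B3 = {2, 4}  B4 = {0, 4}  B5 = {3, 7}  B6 = {1, 6}  B7 = {2, 5}
Tree: B1–B2, B2–B3, B3–B4, B1–B5, B2–B6, B3–B7
Each bag holds 2 vertices, so the decomposition has width 1, which upper-bounds the treewidth. G has an edge, so its treewidth is at least 1. Hence tw(G) = 1 exactly.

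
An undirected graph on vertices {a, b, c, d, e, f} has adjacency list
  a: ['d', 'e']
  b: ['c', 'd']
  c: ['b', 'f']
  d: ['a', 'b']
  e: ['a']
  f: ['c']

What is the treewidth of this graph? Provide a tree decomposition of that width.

Every bag has size at most 2, so the width is 2 − 1 = 1 and tw(G) ≤ 1. Since G has at least one edge (e.g. e–a), it is not an edgeless graph, so tw(G) ≥ 1. Hence tw(G) = 1 exactly.

Treewidth 1.
Bags: B1 = {a, e}  B2 = {a, d}  B3 = {b, d}  B4 = {b, c}  B5 = {c, f}
Tree: B1–B2, B2–B3, B3–B4, B4–B5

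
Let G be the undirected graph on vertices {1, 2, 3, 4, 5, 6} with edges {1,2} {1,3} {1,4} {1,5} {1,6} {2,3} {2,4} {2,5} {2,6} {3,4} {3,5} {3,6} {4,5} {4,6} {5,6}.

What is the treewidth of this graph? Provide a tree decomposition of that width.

A single bag containing all 6 vertices is trivially a valid decomposition of width 5. On the other hand G contains the 6-clique {1, 2, 3, 4, 5, 6}. A clique must lie in a single bag of any decomposition, so no decomposition can have width below 5. Combining the bounds, tw(G) = 5.

Treewidth 5.
One optimal decomposition is:
Bags: B1 = {1, 2, 3, 4, 5, 6}
Tree: (single bag)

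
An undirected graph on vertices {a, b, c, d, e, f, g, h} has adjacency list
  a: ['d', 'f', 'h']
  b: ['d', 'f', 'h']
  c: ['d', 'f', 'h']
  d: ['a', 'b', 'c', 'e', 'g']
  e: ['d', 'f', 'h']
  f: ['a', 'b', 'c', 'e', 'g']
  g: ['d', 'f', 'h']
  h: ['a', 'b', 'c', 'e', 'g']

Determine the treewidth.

3

A width-3 tree decomposition is:
Bags: B1 = {d, f, g, h}  B2 = {a, d, f, h}  B3 = {b, d, f, h}  B4 = {d, e, f, h}  B5 = {c, d, f, h}
Tree: B1–B2, B2–B3, B3–B4, B4–B5
Each bag holds 4 vertices, so the decomposition has width 3, which upper-bounds the treewidth. For the lower bound: the 4 vertex sets {g,h}, {a,f}, {d}, {b} are disjoint, each induces a connected subgraph, and every pair is joined by at least one edge of G. Contracting each set to a single vertex therefore yields K_{4} as a minor, and since treewidth is minor-monotone, tw(G) ≥ tw(K_{4}) = 3. The upper and lower bounds meet at 3, so that is the treewidth.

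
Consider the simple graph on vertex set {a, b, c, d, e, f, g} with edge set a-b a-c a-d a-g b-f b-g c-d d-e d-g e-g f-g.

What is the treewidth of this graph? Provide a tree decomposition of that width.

Each bag holds 3 vertices, so the decomposition has width 2, which upper-bounds the treewidth. Conversely, {d, e, g} is a clique of size 3, and the vertices of any clique must share a bag in every tree decomposition; so some bag has ≥ 3 vertices and tw(G) ≥ 2. Combining the bounds, tw(G) = 2.

Treewidth 2.
One optimal decomposition is:
Bags: B1 = {a, b, g}  B2 = {a, d, g}  B3 = {a, c, d}  B4 = {b, f, g}  B5 = {d, e, g}
Tree: B1–B2, B2–B3, B1–B4, B2–B5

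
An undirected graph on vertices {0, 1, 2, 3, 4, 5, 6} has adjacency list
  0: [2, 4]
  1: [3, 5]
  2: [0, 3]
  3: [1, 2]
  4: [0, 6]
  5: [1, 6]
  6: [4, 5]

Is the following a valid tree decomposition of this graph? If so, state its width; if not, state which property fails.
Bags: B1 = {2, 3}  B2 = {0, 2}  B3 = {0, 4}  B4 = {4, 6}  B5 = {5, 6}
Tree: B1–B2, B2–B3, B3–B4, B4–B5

A tree decomposition must satisfy three properties: every vertex lies in some bag; for every edge, both endpoints lie together in some bag; and for every vertex, the bags containing it form a connected subtree. Here vertex 1 appears in no bag, so the decomposition is invalid.

No — vertex 1 appears in no bag.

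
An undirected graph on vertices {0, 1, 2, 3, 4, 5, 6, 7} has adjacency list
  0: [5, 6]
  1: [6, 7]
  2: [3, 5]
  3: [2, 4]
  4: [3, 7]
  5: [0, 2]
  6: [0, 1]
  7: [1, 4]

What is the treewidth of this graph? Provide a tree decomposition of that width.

Treewidth 2.
Bags: B1 = {1, 6, 7}  B2 = {0, 6, 7}  B3 = {0, 5, 7}  B4 = {2, 5, 7}  B5 = {2, 3, 7}  B6 = {3, 4, 7}
Tree: B1–B2, B2–B3, B3–B4, B4–B5, B5–B6

Every bag has size at most 3, so the width is 3 − 1 = 2 and tw(G) ≤ 2. Since 7–1–6–0–5–2–3–4–7 is a cycle in G, G is not acyclic. Forests are exactly the graphs of treewidth ≤ 1, so tw(G) ≥ 2. Hence tw(G) = 2 exactly.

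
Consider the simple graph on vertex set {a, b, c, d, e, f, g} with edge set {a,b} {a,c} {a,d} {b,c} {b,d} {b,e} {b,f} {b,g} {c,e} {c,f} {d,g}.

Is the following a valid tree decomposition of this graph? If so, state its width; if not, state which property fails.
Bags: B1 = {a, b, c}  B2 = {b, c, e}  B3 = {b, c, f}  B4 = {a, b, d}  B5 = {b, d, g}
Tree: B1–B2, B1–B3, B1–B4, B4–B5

Yes; width 2.

Vertex coverage: the bags together contain {a, b, c, d, e, f, g}, the full vertex set. Edge coverage: each edge of G has both endpoints in at least one bag. Running intersection: for every vertex, the bags containing it form a connected subtree. All three properties hold, so this is a valid tree decomposition of width max|bag| − 1 = 2, and hence tw(G) ≤ 2.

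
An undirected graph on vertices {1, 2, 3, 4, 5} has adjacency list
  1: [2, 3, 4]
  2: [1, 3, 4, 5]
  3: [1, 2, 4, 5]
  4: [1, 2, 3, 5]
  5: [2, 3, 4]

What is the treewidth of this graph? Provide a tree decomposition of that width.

Every bag has size at most 4, so the width is 4 − 1 = 3 and tw(G) ≤ 3. Conversely, {1, 2, 3, 4} is a clique of size 4, and the vertices of any clique must share a bag in every tree decomposition; so some bag has ≥ 4 vertices and tw(G) ≥ 3. Therefore the treewidth is 3.

Treewidth 3.
One such decomposition:
Bags: B1 = {2, 3, 4, 5}  B2 = {1, 2, 3, 4}
Tree: B1–B2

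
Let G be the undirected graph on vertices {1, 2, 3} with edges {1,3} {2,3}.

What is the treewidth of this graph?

A width-1 tree decomposition is:
Bags: B1 = {2, 3}  B2 = {1, 3}
Tree: B1–B2
Every bag has size at most 2, so the width is 2 − 1 = 1 and tw(G) ≤ 1. Since G has at least one edge (e.g. 2–3), it is not an edgeless graph, so tw(G) ≥ 1. The upper and lower bounds meet at 1, so that is the treewidth.

1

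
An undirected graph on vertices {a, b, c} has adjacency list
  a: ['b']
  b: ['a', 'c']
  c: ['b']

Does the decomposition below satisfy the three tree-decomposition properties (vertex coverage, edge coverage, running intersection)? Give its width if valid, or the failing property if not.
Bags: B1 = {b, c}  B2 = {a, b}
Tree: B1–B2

Yes; width 1.

Checking the three conditions: (i) the bags cover all of {a, b, c}; (ii) for each edge, some bag contains both endpoints; (iii) the bags containing any fixed vertex form a subtree. All hold, so the decomposition is valid with width 2 − 1 = 1.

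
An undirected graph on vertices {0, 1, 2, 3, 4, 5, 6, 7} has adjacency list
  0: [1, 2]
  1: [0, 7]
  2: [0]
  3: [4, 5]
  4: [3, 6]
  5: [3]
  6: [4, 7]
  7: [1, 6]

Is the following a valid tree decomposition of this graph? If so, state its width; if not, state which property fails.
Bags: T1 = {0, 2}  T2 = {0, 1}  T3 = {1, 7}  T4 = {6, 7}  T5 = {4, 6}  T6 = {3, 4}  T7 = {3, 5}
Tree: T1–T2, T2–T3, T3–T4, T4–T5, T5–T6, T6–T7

Yes; width 1.

Checking the three conditions: (i) the bags cover all of {0, 1, 2, 3, 4, 5, 6, 7}; (ii) for each edge, some bag contains both endpoints; (iii) the bags containing any fixed vertex form a subtree. All hold, so the decomposition is valid with width 2 − 1 = 1.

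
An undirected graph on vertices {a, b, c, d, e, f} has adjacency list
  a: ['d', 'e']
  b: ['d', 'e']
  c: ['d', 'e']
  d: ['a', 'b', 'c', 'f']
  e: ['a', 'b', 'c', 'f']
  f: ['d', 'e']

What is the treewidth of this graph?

A width-2 tree decomposition is:
Bags: B1 = {a, d, e}  B2 = {c, d, e}  B3 = {d, e, f}  B4 = {b, d, e}
Tree: B1–B2, B2–B3, B3–B4
The largest bag has 3 vertices, giving width 2; this decomposition certifies tw(G) ≤ 2. For the lower bound, G contains the cycle a–e–c–d–a, so G is not a forest; only forests have treewidth ≤ 1, hence tw(G) ≥ 2. The upper and lower bounds meet at 2, so that is the treewidth.

2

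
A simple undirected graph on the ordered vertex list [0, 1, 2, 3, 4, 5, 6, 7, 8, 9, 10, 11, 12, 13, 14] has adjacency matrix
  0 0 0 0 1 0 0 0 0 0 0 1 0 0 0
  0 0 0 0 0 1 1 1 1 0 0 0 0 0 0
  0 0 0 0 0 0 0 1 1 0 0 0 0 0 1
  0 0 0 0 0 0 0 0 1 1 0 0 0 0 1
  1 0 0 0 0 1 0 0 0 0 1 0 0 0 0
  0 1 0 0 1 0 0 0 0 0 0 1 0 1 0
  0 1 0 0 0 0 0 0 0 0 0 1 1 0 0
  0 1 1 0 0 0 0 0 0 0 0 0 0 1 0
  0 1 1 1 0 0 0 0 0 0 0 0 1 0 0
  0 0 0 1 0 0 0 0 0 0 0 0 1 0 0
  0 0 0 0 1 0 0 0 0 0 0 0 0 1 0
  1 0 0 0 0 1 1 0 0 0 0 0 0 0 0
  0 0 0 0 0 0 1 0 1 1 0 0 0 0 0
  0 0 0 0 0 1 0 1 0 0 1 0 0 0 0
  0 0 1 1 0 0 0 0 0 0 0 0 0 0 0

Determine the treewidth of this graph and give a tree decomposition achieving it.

Treewidth 3.
One optimal decomposition is:
Bags: B1 = {0, 4, 10, 11}  B2 = {4, 5, 10, 11}  B3 = {5, 10, 11, 13}  B4 = {5, 6, 11, 13}  B5 = {1, 5, 6, 13}  B6 = {1, 6, 7, 13}  B7 = {1, 6, 7, 12}  B8 = {1, 7, 8, 12}  B9 = {2, 7, 8, 12}  B10 = {2, 8, 9, 12}  B11 = {2, 3, 8, 9}  B12 = {2, 3, 9, 14}
Tree: B1–B2, B2–B3, B3–B4, B4–B5, B5–B6, B6–B7, B7–B8, B8–B9, B9–B10, B10–B11, B11–B12

Each bag holds 4 vertices, so the decomposition has width 3, which upper-bounds the treewidth. For the lower bound: the 4 vertex sets {0,4,10}, {11}, {5}, {1,6,7,13} are disjoint, each induces a connected subgraph, and every pair is joined by at least one edge of G. Contracting each set to a single vertex therefore yields K_{4} as a minor, and since treewidth is minor-monotone, tw(G) ≥ tw(K_{4}) = 3. Therefore the treewidth is 3.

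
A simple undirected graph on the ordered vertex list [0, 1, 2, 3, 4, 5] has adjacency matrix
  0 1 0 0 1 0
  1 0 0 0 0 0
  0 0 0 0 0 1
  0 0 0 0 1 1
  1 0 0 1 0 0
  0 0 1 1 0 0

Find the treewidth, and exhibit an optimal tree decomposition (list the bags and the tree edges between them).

Treewidth 1.
One optimal decomposition is:
Bags: B1 = {2, 5}  B2 = {3, 5}  B3 = {3, 4}  B4 = {0, 4}  B5 = {0, 1}
Tree: B1–B2, B2–B3, B3–B4, B4–B5

Each bag holds 2 vertices, so the decomposition has width 1, which upper-bounds the treewidth. Any graph with an edge has treewidth ≥ 1, and G has the edge 2–5. Combining the bounds, tw(G) = 1.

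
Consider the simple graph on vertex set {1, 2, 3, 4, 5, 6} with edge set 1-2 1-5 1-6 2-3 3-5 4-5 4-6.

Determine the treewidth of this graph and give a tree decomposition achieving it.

Each bag holds 3 vertices, so the decomposition has width 2, which upper-bounds the treewidth. Since 6–4–5–1–6 is a cycle in G, G is not acyclic. Forests are exactly the graphs of treewidth ≤ 1, so tw(G) ≥ 2. The upper and lower bounds meet at 2, so that is the treewidth.

Treewidth 2.
One optimal decomposition is:
Bags: B1 = {1, 4, 6}  B2 = {1, 4, 5}  B3 = {1, 2, 5}  B4 = {2, 3, 5}
Tree: B1–B2, B2–B3, B3–B4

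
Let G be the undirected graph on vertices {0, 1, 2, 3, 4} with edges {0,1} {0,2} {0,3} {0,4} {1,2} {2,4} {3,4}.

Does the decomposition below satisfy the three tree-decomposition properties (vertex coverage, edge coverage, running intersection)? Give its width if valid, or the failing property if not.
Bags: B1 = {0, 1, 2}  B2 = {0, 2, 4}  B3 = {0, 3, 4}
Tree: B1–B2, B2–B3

Every vertex of G appears in some bag (union = {0, 1, 2, 3, 4}); every edge is covered by a bag; and for each vertex v the set of bags containing v is connected in the bag tree. The decomposition is therefore valid. The largest bag has 3 vertices, so the width is 2.

Yes; width 2.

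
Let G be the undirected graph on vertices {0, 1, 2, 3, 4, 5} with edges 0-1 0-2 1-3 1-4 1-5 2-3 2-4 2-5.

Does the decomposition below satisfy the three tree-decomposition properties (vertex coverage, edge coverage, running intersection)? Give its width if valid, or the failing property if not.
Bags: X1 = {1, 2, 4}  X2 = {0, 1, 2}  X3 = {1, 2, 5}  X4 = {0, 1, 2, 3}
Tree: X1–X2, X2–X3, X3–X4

A tree decomposition must satisfy three properties: every vertex lies in some bag; for every edge, both endpoints lie together in some bag; and for every vertex, the bags containing it form a connected subtree. Here bags containing vertex 0 are not connected in the tree, so the decomposition is invalid.

No — bags containing vertex 0 are not connected in the tree.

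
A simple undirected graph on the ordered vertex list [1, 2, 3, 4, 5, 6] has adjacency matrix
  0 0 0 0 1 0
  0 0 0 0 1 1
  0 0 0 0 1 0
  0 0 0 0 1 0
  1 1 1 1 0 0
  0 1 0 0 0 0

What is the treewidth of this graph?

1

A width-1 tree decomposition is:
Bags: B1 = {2, 5}  B2 = {1, 5}  B3 = {4, 5}  B4 = {3, 5}  B5 = {2, 6}
Tree: B1–B2, B1–B3, B1–B4, B1–B5
Every bag has size at most 2, so the width is 2 − 1 = 1 and tw(G) ≤ 1. Any graph with an edge has treewidth ≥ 1, and G has the edge 2–5. Hence tw(G) = 1 exactly.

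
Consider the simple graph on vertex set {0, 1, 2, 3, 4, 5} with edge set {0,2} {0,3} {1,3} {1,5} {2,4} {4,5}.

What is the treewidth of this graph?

2

A width-2 tree decomposition is:
Bags: B1 = {0, 1, 3}  B2 = {0, 1, 5}  B3 = {0, 4, 5}  B4 = {0, 2, 4}
Tree: B1–B2, B2–B3, B3–B4
Each bag holds 3 vertices, so the decomposition has width 2, which upper-bounds the treewidth. For the lower bound, G contains the cycle 0–3–1–5–4–2–0, so G is not a forest; only forests have treewidth ≤ 1, hence tw(G) ≥ 2. Therefore the treewidth is 2.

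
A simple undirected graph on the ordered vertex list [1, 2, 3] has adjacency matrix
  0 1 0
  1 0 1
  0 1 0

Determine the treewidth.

1

A width-1 tree decomposition is:
Bags: B1 = {1, 2}  B2 = {2, 3}
Tree: B1–B2
The largest bag has 2 vertices, giving width 1; this decomposition certifies tw(G) ≤ 1. G has an edge, so its treewidth is at least 1. Therefore the treewidth is 1.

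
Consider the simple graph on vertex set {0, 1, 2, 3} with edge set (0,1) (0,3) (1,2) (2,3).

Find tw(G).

A width-2 tree decomposition is:
Bags: B1 = {0, 1, 2}  B2 = {0, 2, 3}
Tree: B1–B2
Each bag holds 3 vertices, so the decomposition has width 2, which upper-bounds the treewidth. Since 2–1–0–3–2 is a cycle in G, G is not acyclic. Forests are exactly the graphs of treewidth ≤ 1, so tw(G) ≥ 2. The upper and lower bounds meet at 2, so that is the treewidth.

2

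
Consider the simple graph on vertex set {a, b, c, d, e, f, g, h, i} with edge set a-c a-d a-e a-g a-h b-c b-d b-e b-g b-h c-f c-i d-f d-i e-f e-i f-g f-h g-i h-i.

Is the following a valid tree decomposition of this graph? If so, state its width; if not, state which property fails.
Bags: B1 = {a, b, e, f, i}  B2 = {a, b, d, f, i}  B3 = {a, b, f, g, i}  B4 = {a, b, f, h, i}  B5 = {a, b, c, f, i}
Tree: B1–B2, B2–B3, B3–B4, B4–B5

Every vertex of G appears in some bag (union = {a, b, c, d, e, f, g, h, i}); every edge is covered by a bag; and for each vertex v the set of bags containing v is connected in the bag tree. The decomposition is therefore valid. The largest bag has 5 vertices, so the width is 4.

Yes; width 4.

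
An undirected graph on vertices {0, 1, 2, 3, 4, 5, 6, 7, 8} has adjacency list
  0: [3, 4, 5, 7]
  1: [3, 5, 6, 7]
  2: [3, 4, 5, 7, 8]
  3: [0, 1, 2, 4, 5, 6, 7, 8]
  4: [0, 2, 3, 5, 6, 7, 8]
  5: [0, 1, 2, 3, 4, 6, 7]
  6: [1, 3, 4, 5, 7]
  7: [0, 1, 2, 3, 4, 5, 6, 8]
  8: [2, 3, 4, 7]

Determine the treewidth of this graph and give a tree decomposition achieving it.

Every bag has size at most 5, so the width is 5 − 1 = 4 and tw(G) ≤ 4. On the other hand G contains the 5-clique {1, 3, 5, 6, 7}. A clique must lie in a single bag of any decomposition, so no decomposition can have width below 4. Hence tw(G) = 4 exactly.

Treewidth 4.
Bags: B1 = {2, 3, 4, 5, 7}  B2 = {3, 4, 5, 6, 7}  B3 = {1, 3, 5, 6, 7}  B4 = {0, 3, 4, 5, 7}  B5 = {2, 3, 4, 7, 8}
Tree: B1–B2, B2–B3, B2–B4, B1–B5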